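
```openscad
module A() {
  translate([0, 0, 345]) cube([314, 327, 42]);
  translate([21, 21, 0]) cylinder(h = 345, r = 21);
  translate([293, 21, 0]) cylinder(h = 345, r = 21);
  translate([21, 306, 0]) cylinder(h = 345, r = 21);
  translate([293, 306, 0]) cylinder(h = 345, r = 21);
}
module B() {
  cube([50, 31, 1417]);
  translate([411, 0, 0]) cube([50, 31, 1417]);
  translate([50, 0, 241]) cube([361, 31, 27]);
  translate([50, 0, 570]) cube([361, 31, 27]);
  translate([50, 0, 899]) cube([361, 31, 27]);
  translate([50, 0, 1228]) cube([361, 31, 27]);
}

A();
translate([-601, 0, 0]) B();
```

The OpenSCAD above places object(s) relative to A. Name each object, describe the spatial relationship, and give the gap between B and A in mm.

A is a stool. B is a ladder. The ladder is on the floor beside the stool on its −x side. The gap between the ladder and the stool is 140 mm.

The ladder's nearest face is 140 mm from the stool's −x face.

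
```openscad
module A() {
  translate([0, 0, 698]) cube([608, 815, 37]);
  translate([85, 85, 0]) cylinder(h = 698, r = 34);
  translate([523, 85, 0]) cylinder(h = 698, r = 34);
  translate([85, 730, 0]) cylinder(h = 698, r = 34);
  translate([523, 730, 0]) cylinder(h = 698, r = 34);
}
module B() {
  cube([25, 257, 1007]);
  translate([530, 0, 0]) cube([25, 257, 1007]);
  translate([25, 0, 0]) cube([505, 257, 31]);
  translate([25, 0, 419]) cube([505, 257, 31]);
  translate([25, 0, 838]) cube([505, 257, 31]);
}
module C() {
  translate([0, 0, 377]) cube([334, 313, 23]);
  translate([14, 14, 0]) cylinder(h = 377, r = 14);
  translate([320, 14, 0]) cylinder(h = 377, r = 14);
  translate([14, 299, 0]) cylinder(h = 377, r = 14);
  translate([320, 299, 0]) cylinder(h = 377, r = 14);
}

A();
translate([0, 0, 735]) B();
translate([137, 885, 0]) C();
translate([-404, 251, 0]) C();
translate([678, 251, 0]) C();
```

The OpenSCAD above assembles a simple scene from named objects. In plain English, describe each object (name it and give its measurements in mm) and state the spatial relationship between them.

A is a table: top 608 mm (x) × 815 mm (y), 37 mm thick, upper face at z = 735 mm, on four round legs of 68 mm diameter, each leg's bounding box inset 51 mm from the nearest pair of top edges, running from z = 0 to the bottom of the top.

B is a bookshelf 555 mm wide overall, 257 mm deep and 1007 mm tall. The two sides are 25 mm thick vertical panels. 3 horizontal shelves of 31 mm thickness span between the inner faces of the sides; the lowest shelf sits on the floor and shelves are stacked with a clear vertical gap of 388 mm between each pair.

C is a four-legged stool. The seat is 334×313 mm, 23 mm thick, top at z = 400 mm. It stands on four round legs, each 28 mm in diameter, from z = 0 to the seat underside, each leg's axis is inset half a diameter from the nearest pair of seat edges (so the leg's bounding box is flush with the corner).

The bookshelf is on top of the table. Three stools sit around the table at the +y, −x, +x sides.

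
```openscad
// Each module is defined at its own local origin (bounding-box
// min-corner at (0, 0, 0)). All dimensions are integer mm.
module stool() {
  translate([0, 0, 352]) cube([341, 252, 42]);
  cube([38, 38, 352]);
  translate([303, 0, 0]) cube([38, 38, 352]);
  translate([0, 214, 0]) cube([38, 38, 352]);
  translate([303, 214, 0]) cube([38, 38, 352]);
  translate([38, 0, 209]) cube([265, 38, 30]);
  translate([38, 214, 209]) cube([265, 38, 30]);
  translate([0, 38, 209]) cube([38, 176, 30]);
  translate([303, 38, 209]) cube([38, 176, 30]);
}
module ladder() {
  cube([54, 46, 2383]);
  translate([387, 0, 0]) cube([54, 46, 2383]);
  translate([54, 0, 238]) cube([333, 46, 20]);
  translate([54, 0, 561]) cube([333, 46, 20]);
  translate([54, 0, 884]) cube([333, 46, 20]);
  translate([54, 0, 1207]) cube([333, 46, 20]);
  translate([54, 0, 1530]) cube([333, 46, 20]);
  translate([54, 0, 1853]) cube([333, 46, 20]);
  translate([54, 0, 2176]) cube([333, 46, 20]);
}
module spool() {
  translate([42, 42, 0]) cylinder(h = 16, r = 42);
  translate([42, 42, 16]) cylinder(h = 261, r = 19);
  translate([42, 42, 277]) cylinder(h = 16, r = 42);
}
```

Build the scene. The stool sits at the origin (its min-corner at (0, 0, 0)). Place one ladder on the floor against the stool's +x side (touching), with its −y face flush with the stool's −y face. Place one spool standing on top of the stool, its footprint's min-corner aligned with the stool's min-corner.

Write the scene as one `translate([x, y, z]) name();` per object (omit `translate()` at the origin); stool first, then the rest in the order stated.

stool();
translate([341, 0, 0]) ladder();
translate([0, 0, 394]) spool();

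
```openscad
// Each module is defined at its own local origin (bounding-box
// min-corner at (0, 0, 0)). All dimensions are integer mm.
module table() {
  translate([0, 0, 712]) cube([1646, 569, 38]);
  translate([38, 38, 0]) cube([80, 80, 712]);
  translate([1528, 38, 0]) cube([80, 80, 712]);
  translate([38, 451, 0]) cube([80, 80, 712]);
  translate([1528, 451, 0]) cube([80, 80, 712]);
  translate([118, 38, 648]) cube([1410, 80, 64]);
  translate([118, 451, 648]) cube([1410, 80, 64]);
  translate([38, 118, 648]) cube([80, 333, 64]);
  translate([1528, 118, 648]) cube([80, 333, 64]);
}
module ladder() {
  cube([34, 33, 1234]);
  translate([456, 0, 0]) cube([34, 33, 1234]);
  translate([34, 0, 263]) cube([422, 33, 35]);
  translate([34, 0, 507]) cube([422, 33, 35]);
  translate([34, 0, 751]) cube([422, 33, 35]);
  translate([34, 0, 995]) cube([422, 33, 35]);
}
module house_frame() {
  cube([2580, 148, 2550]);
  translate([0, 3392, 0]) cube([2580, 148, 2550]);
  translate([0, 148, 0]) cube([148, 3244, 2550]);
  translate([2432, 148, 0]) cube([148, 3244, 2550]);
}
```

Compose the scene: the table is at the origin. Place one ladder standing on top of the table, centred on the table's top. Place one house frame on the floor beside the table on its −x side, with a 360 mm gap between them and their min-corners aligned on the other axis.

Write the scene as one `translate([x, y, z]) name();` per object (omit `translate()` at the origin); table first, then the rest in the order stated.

table();
translate([578, 268, 750]) ladder();
translate([-2940, 0, 0]) house_frame();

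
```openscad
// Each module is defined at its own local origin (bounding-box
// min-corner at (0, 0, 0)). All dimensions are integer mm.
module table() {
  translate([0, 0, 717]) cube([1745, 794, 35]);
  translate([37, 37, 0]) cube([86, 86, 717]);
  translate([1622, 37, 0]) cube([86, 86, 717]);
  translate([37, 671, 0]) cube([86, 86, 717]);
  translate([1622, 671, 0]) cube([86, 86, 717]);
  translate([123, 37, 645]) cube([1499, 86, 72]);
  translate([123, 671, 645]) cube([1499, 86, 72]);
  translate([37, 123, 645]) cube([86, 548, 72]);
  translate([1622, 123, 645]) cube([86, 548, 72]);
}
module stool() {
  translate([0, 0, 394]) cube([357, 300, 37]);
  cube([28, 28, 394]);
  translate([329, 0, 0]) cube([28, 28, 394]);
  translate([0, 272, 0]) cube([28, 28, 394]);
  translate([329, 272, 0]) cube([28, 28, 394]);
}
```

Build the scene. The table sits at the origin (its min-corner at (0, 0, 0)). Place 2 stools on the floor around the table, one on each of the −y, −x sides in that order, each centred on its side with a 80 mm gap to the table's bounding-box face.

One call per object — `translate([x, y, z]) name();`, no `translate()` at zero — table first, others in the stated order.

table();
translate([694, -380, 0]) stool();
translate([-437, 247, 0]) stool();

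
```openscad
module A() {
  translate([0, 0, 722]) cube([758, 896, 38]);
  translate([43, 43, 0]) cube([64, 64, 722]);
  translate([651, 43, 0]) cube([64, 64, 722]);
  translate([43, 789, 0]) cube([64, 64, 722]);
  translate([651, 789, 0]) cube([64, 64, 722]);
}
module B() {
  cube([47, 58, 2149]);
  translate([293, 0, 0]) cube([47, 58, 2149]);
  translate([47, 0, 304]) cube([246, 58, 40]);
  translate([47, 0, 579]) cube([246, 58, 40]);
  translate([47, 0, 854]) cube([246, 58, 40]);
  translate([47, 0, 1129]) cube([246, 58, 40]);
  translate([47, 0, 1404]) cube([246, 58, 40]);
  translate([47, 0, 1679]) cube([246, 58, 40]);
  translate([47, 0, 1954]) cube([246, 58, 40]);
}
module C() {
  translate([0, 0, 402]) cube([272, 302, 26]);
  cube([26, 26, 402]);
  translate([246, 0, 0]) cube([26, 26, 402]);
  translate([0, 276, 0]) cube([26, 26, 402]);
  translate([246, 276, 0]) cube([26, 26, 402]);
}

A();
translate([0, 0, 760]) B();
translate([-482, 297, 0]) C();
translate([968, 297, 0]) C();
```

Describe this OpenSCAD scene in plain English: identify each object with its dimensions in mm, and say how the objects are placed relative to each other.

A is a rectangular dining table. The top is 758×896×38 mm with its upper surface at z = 760 mm. It stands on four 64×64 mm square legs, each inset 43 mm from the nearest pair of top edges, running from the floor to the underside of the top.

B is a straight ladder. Two 47×58 mm vertical rails, 2149 mm tall, stand 340 mm apart (outside-to-outside) with their front faces coplanar on the −y side. 7 rungs, each 58 mm deep and 40 mm tall, span between the inner faces of the rails, front faces flush with the rails. The lowest rung's underside is at z = 304 mm and rungs are spaced 275 mm apart (underside to underside).

C is a four-legged stool. The seat is 272×302 mm, 26 mm thick, top at z = 428 mm. It stands on four square legs, each 26×26 mm in cross-section, from z = 0 to the seat underside, each flush with a corner of the seat.

The ladder is on top of the table. Two stools sit around the table at the −x, +x sides.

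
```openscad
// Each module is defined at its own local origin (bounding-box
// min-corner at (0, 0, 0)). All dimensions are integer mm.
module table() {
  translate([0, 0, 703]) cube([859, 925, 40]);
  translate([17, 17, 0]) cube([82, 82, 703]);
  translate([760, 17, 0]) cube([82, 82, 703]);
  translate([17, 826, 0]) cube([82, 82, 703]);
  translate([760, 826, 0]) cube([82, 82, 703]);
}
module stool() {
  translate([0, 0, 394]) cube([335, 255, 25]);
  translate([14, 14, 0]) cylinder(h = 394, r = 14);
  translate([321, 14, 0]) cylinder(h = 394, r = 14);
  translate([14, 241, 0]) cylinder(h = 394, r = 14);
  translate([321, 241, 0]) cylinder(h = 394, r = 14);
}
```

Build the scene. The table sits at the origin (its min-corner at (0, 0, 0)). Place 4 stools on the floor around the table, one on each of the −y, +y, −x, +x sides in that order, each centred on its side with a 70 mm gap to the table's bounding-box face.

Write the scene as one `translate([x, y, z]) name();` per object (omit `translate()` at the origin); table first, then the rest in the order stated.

table();
translate([262, -325, 0]) stool();
translate([262, 995, 0]) stool();
translate([-405, 335, 0]) stool();
translate([929, 335, 0]) stool();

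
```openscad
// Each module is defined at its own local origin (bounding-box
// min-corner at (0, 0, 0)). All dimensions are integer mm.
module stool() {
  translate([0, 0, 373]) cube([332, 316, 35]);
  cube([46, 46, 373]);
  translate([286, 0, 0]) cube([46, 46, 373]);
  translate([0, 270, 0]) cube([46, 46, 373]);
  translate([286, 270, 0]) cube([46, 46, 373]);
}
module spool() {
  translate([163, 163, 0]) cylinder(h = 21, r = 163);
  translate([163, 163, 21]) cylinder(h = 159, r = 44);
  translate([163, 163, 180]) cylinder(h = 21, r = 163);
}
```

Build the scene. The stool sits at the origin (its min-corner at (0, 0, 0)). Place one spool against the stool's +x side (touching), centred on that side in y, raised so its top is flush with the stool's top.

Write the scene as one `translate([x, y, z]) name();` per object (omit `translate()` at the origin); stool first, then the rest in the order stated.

stool();
translate([332, -5, 207]) spool();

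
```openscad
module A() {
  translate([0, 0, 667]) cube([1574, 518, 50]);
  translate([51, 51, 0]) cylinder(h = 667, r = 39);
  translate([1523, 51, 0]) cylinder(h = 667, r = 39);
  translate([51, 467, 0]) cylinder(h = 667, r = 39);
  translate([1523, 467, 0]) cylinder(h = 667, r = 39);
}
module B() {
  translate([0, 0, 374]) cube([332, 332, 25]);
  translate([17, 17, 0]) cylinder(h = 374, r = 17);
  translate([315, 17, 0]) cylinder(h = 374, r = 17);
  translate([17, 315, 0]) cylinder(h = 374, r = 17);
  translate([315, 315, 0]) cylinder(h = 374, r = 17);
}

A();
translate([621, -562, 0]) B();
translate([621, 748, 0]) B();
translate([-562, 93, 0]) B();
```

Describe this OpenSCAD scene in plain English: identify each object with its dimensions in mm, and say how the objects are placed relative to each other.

A is a rectangular dining table. The top is 1574×518×50 mm with its upper surface at z = 717 mm. It stands on four round legs of 78 mm diameter, each leg's bounding box inset 12 mm from the nearest pair of top edges, running from the floor to the underside of the top.

B is a simple wooden stool: a rectangular seat 332 mm (x) by 332 mm (y), 25 mm thick, top face at z = 399 mm, on four round legs, each 34 mm in diameter. The legs rest on z = 0, each leg's axis is inset half a diameter from the nearest pair of seat edges (so the leg's bounding box is flush with the corner).

Three stools sit around the table at the −y, +y, −x sides.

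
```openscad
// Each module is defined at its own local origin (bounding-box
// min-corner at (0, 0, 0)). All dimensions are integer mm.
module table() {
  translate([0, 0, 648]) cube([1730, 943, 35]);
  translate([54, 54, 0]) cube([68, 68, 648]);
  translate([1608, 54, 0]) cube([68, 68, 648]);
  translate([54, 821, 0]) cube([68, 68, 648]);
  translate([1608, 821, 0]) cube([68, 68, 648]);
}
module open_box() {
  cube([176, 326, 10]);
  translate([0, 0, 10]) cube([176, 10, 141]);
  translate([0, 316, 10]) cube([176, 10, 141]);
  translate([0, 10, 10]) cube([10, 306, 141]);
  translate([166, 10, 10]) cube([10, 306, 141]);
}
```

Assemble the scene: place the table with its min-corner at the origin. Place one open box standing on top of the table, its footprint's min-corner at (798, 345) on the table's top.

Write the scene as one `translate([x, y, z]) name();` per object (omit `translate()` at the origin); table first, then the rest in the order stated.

table();
translate([798, 345, 683]) open_box();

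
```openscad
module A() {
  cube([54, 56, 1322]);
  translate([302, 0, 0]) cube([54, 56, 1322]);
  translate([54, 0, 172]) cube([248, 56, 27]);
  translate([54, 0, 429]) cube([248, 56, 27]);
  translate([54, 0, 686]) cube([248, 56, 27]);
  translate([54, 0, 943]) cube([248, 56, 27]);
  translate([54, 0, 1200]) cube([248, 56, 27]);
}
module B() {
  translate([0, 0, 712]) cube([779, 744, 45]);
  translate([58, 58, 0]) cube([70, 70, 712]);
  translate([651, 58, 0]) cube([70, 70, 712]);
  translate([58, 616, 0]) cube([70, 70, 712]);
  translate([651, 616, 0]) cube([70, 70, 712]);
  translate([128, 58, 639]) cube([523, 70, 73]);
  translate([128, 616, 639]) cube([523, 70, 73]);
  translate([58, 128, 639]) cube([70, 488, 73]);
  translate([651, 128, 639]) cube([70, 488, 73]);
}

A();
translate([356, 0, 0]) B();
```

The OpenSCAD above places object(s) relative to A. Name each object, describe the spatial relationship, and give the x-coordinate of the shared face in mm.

The ladder's +x face and the table's −x face are both at x = 356 mm.

A is a ladder. B is a table. The table is against the ladder's +x side, with their −y faces flush. The x-coordinate of the shared face is 356 mm.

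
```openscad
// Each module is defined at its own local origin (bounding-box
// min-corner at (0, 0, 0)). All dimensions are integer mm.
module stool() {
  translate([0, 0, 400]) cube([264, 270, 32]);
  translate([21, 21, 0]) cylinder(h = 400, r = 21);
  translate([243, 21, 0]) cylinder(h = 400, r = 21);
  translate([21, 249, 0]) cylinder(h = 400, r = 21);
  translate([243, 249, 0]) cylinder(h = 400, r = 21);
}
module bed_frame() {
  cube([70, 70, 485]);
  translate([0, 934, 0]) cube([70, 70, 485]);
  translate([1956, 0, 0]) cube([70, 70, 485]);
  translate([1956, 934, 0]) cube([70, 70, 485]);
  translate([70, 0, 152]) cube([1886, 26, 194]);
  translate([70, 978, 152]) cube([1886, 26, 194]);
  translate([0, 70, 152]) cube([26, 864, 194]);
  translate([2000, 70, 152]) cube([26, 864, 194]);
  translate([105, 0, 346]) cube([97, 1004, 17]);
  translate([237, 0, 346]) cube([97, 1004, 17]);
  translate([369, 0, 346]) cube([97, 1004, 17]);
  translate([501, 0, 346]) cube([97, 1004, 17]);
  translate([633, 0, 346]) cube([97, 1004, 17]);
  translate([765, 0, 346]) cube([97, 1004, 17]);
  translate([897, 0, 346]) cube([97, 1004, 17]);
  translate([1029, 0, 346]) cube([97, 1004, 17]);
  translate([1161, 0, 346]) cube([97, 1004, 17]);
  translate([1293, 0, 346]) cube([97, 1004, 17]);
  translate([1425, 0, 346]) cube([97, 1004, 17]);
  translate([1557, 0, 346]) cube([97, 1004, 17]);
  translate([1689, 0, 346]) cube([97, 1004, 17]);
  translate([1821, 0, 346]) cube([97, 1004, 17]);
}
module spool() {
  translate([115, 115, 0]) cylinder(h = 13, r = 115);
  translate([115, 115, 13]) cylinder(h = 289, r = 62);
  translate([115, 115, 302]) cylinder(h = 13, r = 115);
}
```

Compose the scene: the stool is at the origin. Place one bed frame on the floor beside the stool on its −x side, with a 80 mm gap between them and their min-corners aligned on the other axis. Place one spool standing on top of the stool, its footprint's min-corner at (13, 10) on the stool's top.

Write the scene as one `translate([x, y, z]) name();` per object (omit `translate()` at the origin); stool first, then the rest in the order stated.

stool();
translate([-2106, 0, 0]) bed_frame();
translate([13, 10, 432]) spool();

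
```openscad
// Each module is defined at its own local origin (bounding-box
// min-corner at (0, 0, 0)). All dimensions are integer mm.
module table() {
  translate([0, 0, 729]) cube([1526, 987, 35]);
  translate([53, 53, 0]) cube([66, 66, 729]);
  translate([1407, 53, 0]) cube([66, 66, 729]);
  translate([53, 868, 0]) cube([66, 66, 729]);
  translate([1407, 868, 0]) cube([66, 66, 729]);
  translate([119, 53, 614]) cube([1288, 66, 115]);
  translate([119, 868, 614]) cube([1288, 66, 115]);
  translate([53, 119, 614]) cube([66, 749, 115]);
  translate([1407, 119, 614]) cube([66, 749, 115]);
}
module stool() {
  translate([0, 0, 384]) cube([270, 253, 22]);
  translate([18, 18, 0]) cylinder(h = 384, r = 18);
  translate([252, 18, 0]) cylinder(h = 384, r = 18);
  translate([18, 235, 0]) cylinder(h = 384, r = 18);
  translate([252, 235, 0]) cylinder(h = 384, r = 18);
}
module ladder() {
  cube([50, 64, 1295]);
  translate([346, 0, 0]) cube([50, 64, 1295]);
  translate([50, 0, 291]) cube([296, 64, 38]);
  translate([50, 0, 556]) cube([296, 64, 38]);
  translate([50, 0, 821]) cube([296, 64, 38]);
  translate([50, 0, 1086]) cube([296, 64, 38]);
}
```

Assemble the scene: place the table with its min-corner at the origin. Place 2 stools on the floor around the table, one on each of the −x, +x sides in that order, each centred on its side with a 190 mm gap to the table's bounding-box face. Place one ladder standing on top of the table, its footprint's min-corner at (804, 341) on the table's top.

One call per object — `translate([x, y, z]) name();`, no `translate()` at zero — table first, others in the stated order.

table();
translate([-460, 367, 0]) stool();
translate([1716, 367, 0]) stool();
translate([804, 341, 764]) ladder();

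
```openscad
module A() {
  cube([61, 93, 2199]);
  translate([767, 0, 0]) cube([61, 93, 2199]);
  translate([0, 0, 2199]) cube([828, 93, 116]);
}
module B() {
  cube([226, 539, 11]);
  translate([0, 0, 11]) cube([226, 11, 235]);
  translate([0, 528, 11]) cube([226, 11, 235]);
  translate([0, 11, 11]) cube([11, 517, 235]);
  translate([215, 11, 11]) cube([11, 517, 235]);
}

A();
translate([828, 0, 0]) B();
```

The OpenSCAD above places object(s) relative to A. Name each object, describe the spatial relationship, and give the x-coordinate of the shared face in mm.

The door frame's +x face and the open box's −x face are both at x = 828 mm.

A is a door frame. B is an open box. The open box is against the door frame's +x side, with their −y faces flush. The x-coordinate of the shared face is 828 mm.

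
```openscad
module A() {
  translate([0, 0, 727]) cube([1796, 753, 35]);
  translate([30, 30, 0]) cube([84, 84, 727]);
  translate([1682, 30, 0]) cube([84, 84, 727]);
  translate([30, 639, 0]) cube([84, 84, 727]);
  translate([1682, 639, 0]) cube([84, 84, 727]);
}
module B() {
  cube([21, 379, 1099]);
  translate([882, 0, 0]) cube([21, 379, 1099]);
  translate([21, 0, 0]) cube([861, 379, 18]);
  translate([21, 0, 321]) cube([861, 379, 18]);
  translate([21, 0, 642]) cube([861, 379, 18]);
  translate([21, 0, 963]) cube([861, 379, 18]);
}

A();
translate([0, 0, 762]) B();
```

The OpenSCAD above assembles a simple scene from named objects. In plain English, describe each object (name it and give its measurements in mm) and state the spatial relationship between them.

A is a table: top 1796 mm (x) × 753 mm (y), 35 mm thick, upper face at z = 762 mm, on four 84×84 mm square legs, each inset 30 mm from the nearest pair of top edges, running from z = 0 to the bottom of the top.

B is a bookshelf 903 mm wide overall, 379 mm deep and 1099 mm tall. The two sides are 21 mm thick vertical panels. 4 horizontal shelves of 18 mm thickness span between the inner faces of the sides; the lowest shelf sits on the floor and shelves are stacked with a clear vertical gap of 303 mm between each pair.

The bookshelf is on top of the table.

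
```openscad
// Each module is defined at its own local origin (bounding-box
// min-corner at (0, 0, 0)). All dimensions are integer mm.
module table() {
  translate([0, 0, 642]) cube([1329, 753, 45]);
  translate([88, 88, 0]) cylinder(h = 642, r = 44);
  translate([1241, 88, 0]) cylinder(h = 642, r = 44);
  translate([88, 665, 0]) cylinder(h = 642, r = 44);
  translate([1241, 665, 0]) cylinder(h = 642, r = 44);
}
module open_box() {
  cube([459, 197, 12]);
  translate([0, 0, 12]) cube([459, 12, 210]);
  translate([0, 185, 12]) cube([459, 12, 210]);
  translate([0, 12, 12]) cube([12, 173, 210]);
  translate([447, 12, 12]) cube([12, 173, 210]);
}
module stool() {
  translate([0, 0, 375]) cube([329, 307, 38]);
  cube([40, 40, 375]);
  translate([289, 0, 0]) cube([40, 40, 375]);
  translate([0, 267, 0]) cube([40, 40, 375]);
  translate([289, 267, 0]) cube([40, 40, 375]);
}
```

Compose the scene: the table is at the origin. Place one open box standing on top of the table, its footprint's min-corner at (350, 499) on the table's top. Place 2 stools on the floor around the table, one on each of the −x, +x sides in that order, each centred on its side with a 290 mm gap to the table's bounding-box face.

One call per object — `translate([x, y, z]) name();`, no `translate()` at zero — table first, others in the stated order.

table();
translate([350, 499, 687]) open_box();
translate([-619, 223, 0]) stool();
translate([1619, 223, 0]) stool();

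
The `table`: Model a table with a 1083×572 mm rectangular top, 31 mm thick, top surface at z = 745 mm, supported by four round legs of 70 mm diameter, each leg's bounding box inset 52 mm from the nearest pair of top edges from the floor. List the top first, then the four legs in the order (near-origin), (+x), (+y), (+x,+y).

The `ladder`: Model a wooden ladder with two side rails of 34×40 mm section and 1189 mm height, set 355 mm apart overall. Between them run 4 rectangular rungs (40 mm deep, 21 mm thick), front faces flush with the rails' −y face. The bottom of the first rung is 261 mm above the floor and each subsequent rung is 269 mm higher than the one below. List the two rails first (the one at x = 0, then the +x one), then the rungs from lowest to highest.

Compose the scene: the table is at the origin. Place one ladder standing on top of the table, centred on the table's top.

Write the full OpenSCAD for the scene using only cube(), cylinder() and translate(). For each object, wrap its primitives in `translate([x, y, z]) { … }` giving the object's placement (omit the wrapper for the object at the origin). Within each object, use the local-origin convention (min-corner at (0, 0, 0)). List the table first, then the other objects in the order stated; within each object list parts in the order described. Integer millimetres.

translate([0, 0, 714]) cube([1083, 572, 31]);
translate([87, 87, 0]) cylinder(h = 714, r = 35);
translate([996, 87, 0]) cylinder(h = 714, r = 35);
translate([87, 485, 0]) cylinder(h = 714, r = 35);
translate([996, 485, 0]) cylinder(h = 714, r = 35);
translate([364, 266, 745]) {
  cube([34, 40, 1189]);
  translate([321, 0, 0]) cube([34, 40, 1189]);
  translate([34, 0, 261]) cube([287, 40, 21]);
  translate([34, 0, 530]) cube([287, 40, 21]);
  translate([34, 0, 799]) cube([287, 40, 21]);
  translate([34, 0, 1068]) cube([287, 40, 21]);
}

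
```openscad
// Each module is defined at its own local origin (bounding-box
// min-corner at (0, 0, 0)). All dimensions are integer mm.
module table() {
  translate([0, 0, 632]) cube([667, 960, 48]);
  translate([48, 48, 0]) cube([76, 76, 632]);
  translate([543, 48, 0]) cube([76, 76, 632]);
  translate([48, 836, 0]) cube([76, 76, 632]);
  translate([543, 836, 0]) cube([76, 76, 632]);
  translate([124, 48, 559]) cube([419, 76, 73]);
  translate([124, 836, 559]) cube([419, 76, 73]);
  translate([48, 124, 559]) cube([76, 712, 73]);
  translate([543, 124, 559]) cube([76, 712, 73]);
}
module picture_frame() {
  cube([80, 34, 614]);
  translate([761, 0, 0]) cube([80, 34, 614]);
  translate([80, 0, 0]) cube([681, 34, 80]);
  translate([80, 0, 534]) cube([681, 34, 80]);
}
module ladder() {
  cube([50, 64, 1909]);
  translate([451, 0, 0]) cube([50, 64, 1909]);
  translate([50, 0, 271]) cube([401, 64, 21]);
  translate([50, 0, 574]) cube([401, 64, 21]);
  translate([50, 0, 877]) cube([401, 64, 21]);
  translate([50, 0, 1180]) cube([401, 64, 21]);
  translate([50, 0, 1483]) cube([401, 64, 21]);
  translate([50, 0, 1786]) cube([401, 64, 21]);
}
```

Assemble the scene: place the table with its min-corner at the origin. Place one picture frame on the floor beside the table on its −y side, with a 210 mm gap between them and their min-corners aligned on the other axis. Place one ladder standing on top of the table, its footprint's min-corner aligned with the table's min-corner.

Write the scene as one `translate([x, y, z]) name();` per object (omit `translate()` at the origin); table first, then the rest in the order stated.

table();
translate([0, -244, 0]) picture_frame();
translate([0, 0, 680]) ladder();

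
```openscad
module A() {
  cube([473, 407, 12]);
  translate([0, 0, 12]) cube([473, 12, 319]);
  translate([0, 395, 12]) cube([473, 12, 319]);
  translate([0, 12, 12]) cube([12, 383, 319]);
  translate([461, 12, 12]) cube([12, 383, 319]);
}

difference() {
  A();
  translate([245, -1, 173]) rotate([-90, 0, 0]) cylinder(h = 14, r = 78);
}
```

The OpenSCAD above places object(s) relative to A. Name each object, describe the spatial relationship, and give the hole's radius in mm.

A is an open box. The open box has a circular hole through its front wall. The hole's radius is 78 mm.

The subtracted cylinder has r = 78 mm.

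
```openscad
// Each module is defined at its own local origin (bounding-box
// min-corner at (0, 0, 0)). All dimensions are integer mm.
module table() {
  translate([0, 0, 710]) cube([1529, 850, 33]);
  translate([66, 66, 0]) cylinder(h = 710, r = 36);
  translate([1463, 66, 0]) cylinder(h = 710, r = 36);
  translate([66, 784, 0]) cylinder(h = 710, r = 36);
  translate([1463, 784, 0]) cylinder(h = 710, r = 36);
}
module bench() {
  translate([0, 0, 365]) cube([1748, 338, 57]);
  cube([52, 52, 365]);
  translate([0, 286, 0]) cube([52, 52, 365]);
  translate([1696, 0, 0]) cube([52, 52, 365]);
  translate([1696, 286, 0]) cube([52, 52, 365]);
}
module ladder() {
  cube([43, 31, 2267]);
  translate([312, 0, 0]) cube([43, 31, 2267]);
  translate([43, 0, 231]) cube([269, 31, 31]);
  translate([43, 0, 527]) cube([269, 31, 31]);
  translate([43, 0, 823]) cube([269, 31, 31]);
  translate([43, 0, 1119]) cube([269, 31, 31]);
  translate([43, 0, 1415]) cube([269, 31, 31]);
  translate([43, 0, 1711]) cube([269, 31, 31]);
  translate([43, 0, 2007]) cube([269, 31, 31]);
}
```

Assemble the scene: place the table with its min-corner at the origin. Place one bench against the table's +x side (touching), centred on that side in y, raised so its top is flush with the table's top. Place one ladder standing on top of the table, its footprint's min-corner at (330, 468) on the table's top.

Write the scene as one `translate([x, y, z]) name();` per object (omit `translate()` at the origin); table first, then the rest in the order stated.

table();
translate([1529, 256, 321]) bench();
translate([330, 468, 743]) ladder();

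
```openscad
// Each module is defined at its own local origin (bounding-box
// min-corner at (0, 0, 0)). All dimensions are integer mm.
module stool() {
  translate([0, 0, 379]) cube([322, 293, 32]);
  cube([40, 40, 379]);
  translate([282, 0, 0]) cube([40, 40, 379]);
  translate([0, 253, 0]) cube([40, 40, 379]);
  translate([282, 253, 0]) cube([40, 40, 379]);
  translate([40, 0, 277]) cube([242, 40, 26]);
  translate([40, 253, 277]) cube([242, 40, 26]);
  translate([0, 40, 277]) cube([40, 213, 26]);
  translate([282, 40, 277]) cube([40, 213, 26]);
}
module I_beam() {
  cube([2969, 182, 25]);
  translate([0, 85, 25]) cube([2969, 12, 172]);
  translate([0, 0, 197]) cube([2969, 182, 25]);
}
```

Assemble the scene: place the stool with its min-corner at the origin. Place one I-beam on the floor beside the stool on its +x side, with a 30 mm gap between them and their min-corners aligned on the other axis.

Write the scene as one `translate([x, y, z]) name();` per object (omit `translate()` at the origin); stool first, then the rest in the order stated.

stool();
translate([352, 0, 0]) I_beam();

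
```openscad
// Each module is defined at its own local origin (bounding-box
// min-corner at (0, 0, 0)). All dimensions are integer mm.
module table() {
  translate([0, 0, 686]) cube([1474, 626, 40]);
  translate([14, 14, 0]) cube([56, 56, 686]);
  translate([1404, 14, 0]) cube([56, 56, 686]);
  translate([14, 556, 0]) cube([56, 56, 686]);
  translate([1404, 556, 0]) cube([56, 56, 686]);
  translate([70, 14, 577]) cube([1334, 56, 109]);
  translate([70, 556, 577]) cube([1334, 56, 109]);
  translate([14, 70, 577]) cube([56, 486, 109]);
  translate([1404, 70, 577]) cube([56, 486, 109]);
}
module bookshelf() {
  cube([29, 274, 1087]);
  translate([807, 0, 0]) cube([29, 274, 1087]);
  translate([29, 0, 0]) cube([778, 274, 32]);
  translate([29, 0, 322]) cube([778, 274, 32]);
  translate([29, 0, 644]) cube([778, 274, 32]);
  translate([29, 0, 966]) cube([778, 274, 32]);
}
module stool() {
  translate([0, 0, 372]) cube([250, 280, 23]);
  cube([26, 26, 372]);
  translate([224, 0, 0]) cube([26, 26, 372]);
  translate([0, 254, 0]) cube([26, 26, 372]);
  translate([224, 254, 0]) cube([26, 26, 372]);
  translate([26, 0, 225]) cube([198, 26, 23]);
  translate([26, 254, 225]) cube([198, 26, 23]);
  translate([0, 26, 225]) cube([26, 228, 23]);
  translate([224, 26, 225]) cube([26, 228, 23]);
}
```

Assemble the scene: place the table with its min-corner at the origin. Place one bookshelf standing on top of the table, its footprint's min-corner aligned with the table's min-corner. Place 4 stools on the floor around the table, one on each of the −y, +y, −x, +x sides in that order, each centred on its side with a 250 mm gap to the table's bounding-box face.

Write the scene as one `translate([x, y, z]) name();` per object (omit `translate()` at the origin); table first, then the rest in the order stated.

table();
translate([0, 0, 726]) bookshelf();
translate([612, -530, 0]) stool();
translate([612, 876, 0]) stool();
translate([-500, 173, 0]) stool();
translate([1724, 173, 0]) stool();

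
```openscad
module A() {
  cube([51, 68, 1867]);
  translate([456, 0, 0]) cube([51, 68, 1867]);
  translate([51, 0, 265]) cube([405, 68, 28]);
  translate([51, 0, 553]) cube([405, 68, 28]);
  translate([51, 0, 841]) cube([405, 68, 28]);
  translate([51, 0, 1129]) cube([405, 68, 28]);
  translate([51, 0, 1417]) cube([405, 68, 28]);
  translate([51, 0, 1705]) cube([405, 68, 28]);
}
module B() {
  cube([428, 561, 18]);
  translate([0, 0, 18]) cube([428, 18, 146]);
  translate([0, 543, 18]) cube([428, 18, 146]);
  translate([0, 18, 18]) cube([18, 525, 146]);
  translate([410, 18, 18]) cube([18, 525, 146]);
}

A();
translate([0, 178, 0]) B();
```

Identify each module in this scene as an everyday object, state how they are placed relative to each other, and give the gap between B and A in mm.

The open box's nearest face is 110 mm from the ladder's +y face.

A is a ladder. B is an open box. The open box is on the floor beside the ladder on its +y side. The gap between the open box and the ladder is 110 mm.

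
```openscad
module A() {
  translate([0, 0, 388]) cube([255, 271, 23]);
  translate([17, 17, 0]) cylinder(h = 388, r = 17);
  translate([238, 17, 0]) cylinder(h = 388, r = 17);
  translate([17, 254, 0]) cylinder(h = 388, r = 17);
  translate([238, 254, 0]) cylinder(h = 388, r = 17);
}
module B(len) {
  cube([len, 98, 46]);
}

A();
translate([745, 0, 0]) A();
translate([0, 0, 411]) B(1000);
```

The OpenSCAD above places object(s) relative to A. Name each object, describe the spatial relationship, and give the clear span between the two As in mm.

Second stool starts at x = 745; first ends at x = 255; clear span = 745 − 255 = 490 mm.

A is a stool. B is a beam. A beam spans the tops of two stools. The clear span between the two stools is 490 mm.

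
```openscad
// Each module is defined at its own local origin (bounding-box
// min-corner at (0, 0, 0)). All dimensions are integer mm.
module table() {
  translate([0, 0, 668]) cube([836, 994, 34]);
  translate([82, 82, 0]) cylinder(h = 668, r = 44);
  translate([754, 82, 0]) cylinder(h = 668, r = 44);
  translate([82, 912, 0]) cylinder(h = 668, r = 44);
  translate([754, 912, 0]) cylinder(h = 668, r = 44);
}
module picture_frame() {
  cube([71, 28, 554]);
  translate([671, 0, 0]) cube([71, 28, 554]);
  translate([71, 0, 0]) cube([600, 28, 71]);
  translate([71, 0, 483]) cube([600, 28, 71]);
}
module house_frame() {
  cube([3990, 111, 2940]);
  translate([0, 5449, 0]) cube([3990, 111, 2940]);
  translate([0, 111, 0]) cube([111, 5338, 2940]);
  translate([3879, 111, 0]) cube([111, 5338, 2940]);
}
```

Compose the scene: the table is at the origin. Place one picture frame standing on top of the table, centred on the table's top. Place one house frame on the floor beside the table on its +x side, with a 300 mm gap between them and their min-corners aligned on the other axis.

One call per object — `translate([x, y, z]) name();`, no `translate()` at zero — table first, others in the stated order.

table();
translate([47, 483, 702]) picture_frame();
translate([1136, 0, 0]) house_frame();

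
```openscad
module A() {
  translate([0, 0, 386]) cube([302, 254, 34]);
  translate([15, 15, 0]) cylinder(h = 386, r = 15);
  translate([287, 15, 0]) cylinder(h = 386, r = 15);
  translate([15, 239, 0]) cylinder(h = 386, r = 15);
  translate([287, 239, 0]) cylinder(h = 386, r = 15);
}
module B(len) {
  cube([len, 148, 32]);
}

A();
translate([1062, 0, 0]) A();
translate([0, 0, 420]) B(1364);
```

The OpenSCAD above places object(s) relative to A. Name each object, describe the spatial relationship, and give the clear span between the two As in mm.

A is a stool. B is a beam. A beam spans the tops of two stools. The clear span between the two stools is 760 mm.

Second stool starts at x = 1062; first ends at x = 302; clear span = 1062 − 302 = 760 mm.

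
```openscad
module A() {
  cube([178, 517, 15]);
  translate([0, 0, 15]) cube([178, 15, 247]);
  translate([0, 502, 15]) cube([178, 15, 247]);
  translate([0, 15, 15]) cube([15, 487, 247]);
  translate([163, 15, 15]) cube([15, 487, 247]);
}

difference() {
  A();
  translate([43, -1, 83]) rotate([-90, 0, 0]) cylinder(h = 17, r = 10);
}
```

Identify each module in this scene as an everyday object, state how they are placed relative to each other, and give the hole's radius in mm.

A is an open box. The open box has a circular hole through its front wall. The hole's radius is 10 mm.

The subtracted cylinder has r = 10 mm.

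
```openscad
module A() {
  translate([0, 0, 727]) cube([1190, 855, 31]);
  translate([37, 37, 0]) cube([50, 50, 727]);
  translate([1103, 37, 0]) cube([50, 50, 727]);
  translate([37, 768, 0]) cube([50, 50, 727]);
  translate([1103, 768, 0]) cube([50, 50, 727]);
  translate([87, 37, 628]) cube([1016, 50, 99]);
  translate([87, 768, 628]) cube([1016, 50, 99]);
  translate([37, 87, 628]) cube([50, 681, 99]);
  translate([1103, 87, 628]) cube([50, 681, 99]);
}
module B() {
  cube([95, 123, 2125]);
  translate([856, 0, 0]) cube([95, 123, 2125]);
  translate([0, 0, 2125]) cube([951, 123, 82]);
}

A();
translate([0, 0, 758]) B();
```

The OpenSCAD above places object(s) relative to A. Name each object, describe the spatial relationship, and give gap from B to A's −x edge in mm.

The door frame's min-x is at 0; the table's min-x is 0; gap = 0 mm.

A is a table. B is a door frame. The door frame is on top of the table. The gap from the door frame to the table's −x edge is 0 mm.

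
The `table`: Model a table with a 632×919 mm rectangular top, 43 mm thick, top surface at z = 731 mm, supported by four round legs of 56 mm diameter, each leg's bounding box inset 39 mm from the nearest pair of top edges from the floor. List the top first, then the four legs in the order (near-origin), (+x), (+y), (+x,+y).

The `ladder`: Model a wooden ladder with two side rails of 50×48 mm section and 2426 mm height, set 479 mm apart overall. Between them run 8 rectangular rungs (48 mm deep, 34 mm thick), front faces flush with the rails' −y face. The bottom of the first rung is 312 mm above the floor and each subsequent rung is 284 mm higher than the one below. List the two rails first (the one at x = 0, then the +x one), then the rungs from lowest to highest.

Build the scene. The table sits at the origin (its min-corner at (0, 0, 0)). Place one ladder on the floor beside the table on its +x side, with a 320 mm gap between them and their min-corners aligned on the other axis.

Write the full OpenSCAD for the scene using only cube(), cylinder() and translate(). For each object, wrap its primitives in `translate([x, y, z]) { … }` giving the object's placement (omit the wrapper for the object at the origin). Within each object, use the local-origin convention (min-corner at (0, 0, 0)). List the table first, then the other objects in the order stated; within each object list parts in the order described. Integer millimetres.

translate([0, 0, 688]) cube([632, 919, 43]);
translate([67, 67, 0]) cylinder(h = 688, r = 28);
translate([565, 67, 0]) cylinder(h = 688, r = 28);
translate([67, 852, 0]) cylinder(h = 688, r = 28);
translate([565, 852, 0]) cylinder(h = 688, r = 28);
translate([952, 0, 0]) {
  cube([50, 48, 2426]);
  translate([429, 0, 0]) cube([50, 48, 2426]);
  translate([50, 0, 312]) cube([379, 48, 34]);
  translate([50, 0, 596]) cube([379, 48, 34]);
  translate([50, 0, 880]) cube([379, 48, 34]);
  translate([50, 0, 1164]) cube([379, 48, 34]);
  translate([50, 0, 1448]) cube([379, 48, 34]);
  translate([50, 0, 1732]) cube([379, 48, 34]);
  translate([50, 0, 2016]) cube([379, 48, 34]);
  translate([50, 0, 2300]) cube([379, 48, 34]);
}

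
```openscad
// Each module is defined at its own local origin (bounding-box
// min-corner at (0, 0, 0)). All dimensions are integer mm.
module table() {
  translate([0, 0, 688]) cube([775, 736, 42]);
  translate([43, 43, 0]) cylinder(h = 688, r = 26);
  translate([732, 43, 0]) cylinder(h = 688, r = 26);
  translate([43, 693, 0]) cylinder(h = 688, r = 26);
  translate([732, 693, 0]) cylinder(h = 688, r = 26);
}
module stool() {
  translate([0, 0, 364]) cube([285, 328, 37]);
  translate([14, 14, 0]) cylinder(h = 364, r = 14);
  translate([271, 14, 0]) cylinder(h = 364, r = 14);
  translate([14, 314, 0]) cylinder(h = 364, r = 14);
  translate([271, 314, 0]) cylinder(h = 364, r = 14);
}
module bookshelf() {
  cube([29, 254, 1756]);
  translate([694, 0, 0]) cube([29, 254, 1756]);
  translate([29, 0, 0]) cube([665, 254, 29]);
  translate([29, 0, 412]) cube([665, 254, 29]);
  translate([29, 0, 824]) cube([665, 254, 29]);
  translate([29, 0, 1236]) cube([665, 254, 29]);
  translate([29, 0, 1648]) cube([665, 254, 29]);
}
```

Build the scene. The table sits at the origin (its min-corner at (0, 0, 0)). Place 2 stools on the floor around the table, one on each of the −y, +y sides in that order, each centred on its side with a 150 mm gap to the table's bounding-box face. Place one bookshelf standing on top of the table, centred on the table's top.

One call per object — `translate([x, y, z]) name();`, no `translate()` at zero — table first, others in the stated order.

table();
translate([245, -478, 0]) stool();
translate([245, 886, 0]) stool();
translate([26, 241, 730]) bookshelf();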